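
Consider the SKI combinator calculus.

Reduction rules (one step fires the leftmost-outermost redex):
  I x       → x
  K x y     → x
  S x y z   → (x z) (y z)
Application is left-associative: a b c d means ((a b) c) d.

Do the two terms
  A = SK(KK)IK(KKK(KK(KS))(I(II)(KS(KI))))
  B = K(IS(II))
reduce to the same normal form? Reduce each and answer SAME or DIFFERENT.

Answer: DIFFERENT — A ⇓ KK, B ⇓ K(SI)

Working:
Term A:
  start: SK(KK)IK(KKK(KK(KS))(I(II)(KS(KI))))
  [1] KI(KKI)K(KKK(KK(KS))(I(II)(KS(KI))))
  [2] IK(KKK(KK(KS))(I(II)(KS(KI))))
  [3] K(KKK(KK(KS))(I(II)(KS(KI))))
  [4] K(K(KK(KS))(I(II)(KS(KI))))
  [5] K(KK(KS))
  [6] KK

Term B:
  start: K(IS(II))
  [1] K(S(II))
  [2] K(SI)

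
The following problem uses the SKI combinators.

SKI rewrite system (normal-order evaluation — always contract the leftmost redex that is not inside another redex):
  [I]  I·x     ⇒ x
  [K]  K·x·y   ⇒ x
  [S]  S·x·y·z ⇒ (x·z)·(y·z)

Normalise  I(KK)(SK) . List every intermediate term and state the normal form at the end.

Answer: normal form = K  (in 2 steps)

Derivation:
  start: I(KK)(SK)
  step 1: KK(SK)
  step 2: K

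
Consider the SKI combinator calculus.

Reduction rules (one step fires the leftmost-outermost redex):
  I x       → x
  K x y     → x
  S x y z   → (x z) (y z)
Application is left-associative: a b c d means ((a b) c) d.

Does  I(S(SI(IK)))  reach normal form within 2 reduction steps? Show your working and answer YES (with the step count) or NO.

  start: I(S(SI(IK)))
  [1] S(SI(IK))
  [2] S(SIK)

Answer: YES — reaches normal form S(SIK) in 2 ≤ 2 steps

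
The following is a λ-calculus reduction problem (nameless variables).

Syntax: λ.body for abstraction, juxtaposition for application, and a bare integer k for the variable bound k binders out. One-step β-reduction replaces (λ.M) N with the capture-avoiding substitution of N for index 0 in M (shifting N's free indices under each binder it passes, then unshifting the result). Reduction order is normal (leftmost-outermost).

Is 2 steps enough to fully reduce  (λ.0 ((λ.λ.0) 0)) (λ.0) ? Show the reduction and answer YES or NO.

Answer: NO — after 2 steps the term is (λ.λ.0) (λ.0), not yet normal

Working:
  start: (λ.0 ((λ.λ.0) 0)) (λ.0)
  →1  (λ.0) ((λ.λ.0) (λ.0))
  →2  (λ.λ.0) (λ.0)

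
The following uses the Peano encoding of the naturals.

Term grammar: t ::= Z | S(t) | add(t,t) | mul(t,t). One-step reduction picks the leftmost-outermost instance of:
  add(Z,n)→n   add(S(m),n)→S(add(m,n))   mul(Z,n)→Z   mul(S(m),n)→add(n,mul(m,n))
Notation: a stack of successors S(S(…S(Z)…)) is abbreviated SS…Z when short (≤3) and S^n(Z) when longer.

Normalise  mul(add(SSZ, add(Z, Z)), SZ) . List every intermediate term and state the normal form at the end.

Answer: normal form = SSZ  (in 11 steps)

Working:
  start: mul(add(SSZ, add(Z, Z)), SZ)
  [1] mul(S(add(SZ, add(Z, Z))), SZ)
  [2] add(SZ, mul(add(SZ, add(Z, Z)), SZ))
  [3] S(add(Z, mul(add(SZ, add(Z, Z)), SZ)))
  [4] S(mul(add(SZ, add(Z, Z)), SZ))
  [5] S(mul(S(add(Z, add(Z, Z))), SZ))
  [6] S(add(SZ, mul(add(Z, add(Z, Z)), SZ)))
  [7] S(S(add(Z, mul(add(Z, add(Z, Z)), SZ))))
  [8] S(S(mul(add(Z, add(Z, Z)), SZ)))
  [9] S(S(mul(add(Z, Z), SZ)))
  [10] S(S(mul(Z, SZ)))
  [11] SSZ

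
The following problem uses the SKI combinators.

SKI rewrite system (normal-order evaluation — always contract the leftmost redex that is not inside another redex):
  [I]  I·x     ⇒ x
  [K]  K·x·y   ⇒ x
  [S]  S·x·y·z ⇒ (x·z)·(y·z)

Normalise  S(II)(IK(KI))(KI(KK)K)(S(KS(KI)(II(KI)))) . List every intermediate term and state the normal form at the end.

Answer: normal form = KI  (in 8 steps)

Reduction:
  start: S(II)(IK(KI))(KI(KK)K)(S(KS(KI)(II(KI))))
  [1] II(KI(KK)K)(IK(KI)(KI(KK)K))(S(KS(KI)(II(KI))))
  [2] I(KI(KK)K)(IK(KI)(KI(KK)K))(S(KS(KI)(II(KI))))
  [3] KI(KK)K(IK(KI)(KI(KK)K))(S(KS(KI)(II(KI))))
  [4] IK(IK(KI)(KI(KK)K))(S(KS(KI)(II(KI))))
  [5] K(IK(KI)(KI(KK)K))(S(KS(KI)(II(KI))))
  [6] IK(KI)(KI(KK)K)
  [7] K(KI)(KI(KK)K)
  [8] KI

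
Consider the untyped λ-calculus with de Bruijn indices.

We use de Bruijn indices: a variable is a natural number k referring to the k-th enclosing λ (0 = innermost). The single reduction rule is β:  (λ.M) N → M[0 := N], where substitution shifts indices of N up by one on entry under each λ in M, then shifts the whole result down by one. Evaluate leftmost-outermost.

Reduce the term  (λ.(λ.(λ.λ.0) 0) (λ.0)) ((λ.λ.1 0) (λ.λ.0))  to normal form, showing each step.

  start: (λ.(λ.(λ.λ.0) 0) (λ.0)) ((λ.λ.1 0) (λ.λ.0))
  [1] (λ.(λ.λ.0) 0) (λ.0)
  [2] (λ.λ.0) (λ.0)
  [3] λ.0

Answer: normal form = λ.0  (in 3 steps)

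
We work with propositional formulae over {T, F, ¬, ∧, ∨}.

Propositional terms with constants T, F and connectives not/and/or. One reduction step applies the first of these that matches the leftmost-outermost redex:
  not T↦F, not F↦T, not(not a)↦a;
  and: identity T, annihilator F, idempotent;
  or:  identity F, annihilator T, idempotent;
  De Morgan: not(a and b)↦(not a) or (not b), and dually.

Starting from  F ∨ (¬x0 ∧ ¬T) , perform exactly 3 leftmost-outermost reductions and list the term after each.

  start: F ∨ (¬x0 ∧ ¬T)
  →1  ¬x0 ∧ ¬T
  →2  ¬x0 ∧ F
  →3  F

Answer: after 3 steps: F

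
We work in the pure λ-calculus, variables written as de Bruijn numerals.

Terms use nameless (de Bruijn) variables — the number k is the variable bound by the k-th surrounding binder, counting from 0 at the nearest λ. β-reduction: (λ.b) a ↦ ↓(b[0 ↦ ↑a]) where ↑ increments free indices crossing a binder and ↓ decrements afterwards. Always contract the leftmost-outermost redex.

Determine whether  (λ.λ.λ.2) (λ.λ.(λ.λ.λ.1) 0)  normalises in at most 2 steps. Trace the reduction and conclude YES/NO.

Answer: YES — reaches normal form λ.λ.λ.λ.λ.λ.1 in 2 ≤ 2 steps

Working:
  start: (λ.λ.λ.2) (λ.λ.(λ.λ.λ.1) 0)
  →1  λ.λ.λ.λ.(λ.λ.λ.1) 0
  →2  λ.λ.λ.λ.λ.λ.1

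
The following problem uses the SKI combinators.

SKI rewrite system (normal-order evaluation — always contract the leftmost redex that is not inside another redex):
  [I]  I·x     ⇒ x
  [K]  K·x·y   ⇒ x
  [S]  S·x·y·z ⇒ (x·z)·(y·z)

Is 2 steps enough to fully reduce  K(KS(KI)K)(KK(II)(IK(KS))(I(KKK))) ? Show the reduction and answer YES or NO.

  start: K(KS(KI)K)(KK(II)(IK(KS))(I(KKK)))
  →1  KS(KI)K
  →2  SK

Answer: YES — reaches normal form SK in 2 ≤ 2 steps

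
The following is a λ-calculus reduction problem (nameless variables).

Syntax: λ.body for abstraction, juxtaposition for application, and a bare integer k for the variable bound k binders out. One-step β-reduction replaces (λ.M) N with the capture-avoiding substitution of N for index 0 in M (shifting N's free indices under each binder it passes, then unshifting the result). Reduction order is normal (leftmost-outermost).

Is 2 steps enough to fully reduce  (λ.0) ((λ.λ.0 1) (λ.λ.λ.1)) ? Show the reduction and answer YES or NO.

  start: (λ.0) ((λ.λ.0 1) (λ.λ.λ.1))
  step 1: (λ.λ.0 1) (λ.λ.λ.1)
  step 2: λ.0 (λ.λ.λ.1)

Answer: YES — reaches normal form λ.0 (λ.λ.λ.1) in 2 ≤ 2 steps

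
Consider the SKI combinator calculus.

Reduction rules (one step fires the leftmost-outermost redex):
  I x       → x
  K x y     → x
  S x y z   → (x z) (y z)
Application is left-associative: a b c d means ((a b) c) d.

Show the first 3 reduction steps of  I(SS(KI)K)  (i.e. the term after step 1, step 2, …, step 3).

Answer: after 3 steps: SKI

Working:
  start: I(SS(KI)K)
  [1] SS(KI)K
  [2] SK(KIK)
  [3] SKI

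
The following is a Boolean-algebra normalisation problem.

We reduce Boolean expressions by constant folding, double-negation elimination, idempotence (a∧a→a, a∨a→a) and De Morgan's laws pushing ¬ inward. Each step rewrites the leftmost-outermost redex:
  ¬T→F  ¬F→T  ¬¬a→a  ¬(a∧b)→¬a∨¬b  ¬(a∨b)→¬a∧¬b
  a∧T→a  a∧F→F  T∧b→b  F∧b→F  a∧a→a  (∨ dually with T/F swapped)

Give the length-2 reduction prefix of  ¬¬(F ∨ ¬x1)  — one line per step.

  start: ¬¬(F ∨ ¬x1)
  step 1: F ∨ ¬x1
  step 2: ¬x1

Answer: after 2 steps: ¬x1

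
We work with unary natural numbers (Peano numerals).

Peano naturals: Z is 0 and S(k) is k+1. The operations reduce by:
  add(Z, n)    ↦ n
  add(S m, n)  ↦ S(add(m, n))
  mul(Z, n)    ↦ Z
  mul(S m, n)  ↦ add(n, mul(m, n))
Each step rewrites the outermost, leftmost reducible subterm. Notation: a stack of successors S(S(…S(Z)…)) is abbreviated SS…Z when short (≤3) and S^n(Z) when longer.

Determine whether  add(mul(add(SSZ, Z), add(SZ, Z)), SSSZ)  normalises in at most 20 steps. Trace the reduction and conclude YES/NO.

  start: add(mul(add(SSZ, Z), add(SZ, Z)), SSSZ)
  →1  add(mul(S(add(SZ, Z)), add(SZ, Z)), SSSZ)
  →2  add(add(add(SZ, Z), mul(add(SZ, Z), add(SZ, Z))), SSSZ)
  →3  add(add(S(add(Z, Z)), mul(add(SZ, Z), add(SZ, Z))), SSSZ)
  →4  add(S(add(add(Z, Z), mul(add(SZ, Z), add(SZ, Z)))), SSSZ)
  →5  S(add(add(add(Z, Z), mul(add(SZ, Z), add(SZ, Z))), SSSZ))
  →6  S(add(add(Z, mul(add(SZ, Z), add(SZ, Z))), SSSZ))
  →7  S(add(mul(add(SZ, Z), add(SZ, Z)), SSSZ))
  →8  S(add(mul(S(add(Z, Z)), add(SZ, Z)), SSSZ))
  →9  S(add(add(add(SZ, Z), mul(add(Z, Z), add(SZ, Z))), SSSZ))
  →10  S(add(add(S(add(Z, Z)), mul(add(Z, Z), add(SZ, Z))), SSSZ))
  →11  S(add(S(add(add(Z, Z), mul(add(Z, Z), add(SZ, Z)))), SSSZ))
  →12  S(S(add(add(add(Z, Z), mul(add(Z, Z), add(SZ, Z))), SSSZ)))
  →13  S(S(add(add(Z, mul(add(Z, Z), add(SZ, Z))), SSSZ)))
  →14  S(S(add(mul(add(Z, Z), add(SZ, Z)), SSSZ)))
  →15  S(S(add(mul(Z, add(SZ, Z)), SSSZ)))
  →16  S(S(add(Z, SSSZ)))
  →17  S^5(Z)

Answer: YES — reaches normal form S^5(Z) in 17 ≤ 20 steps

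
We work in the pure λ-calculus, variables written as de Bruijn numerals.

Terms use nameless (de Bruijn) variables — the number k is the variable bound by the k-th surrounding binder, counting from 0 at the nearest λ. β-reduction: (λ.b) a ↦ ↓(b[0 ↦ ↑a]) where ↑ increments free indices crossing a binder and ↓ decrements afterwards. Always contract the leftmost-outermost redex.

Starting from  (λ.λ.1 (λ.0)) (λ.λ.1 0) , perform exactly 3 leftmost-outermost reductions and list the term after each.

  start: (λ.λ.1 (λ.0)) (λ.λ.1 0)
  step 1: λ.(λ.λ.1 0) (λ.0)
  step 2: λ.λ.(λ.0) 0
  step 3: λ.λ.0

Answer: after 3 steps: λ.λ.0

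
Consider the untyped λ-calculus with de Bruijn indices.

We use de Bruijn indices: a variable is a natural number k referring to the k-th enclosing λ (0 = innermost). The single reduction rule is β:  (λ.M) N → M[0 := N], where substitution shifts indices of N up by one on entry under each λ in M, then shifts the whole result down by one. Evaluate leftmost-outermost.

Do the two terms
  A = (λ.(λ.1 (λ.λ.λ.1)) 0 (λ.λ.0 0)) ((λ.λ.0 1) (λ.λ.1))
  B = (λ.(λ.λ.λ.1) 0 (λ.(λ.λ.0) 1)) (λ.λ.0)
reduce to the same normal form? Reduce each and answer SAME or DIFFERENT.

Answer: DIFFERENT — A ⇓ λ.λ.λ.0 0, B ⇓ λ.λ.λ.0

Reduction:
Term A:
  start: (λ.(λ.1 (λ.λ.λ.1)) 0 (λ.λ.0 0)) ((λ.λ.0 1) (λ.λ.1))
  →1  (λ.(λ.λ.0 1) (λ.λ.1) (λ.λ.λ.1)) ((λ.λ.0 1) (λ.λ.1)) (λ.λ.0 0)
  →2  (λ.λ.0 1) (λ.λ.1) (λ.λ.λ.1) (λ.λ.0 0)
  →3  (λ.0 (λ.λ.1)) (λ.λ.λ.1) (λ.λ.0 0)
  →4  (λ.λ.λ.1) (λ.λ.1) (λ.λ.0 0)
  →5  (λ.λ.1) (λ.λ.0 0)
  →6  λ.λ.λ.0 0

Term B:
  start: (λ.(λ.λ.λ.1) 0 (λ.(λ.λ.0) 1)) (λ.λ.0)
  →1  (λ.λ.λ.1) (λ.λ.0) (λ.(λ.λ.0) (λ.λ.0))
  →2  (λ.λ.1) (λ.(λ.λ.0) (λ.λ.0))
  →3  λ.λ.(λ.λ.0) (λ.λ.0)
  →4  λ.λ.λ.0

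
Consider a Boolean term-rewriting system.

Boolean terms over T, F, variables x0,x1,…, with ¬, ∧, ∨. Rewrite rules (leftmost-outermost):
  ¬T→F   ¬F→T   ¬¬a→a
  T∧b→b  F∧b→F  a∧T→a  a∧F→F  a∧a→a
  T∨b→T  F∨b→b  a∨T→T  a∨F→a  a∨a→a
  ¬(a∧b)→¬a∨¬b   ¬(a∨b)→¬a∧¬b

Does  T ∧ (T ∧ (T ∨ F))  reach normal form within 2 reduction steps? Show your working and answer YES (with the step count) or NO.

  start: T ∧ (T ∧ (T ∨ F))
  →1  T ∧ (T ∨ F)
  →2  T ∨ F

Answer: NO — after 2 steps the term is T ∨ F, not yet normal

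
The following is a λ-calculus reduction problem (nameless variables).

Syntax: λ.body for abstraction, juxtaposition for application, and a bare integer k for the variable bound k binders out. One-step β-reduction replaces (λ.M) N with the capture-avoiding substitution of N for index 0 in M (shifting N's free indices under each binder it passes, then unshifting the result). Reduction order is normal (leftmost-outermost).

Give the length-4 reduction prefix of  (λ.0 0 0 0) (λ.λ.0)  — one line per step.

  start: (λ.0 0 0 0) (λ.λ.0)
  →1  (λ.λ.0) (λ.λ.0) (λ.λ.0) (λ.λ.0)
  →2  (λ.0) (λ.λ.0) (λ.λ.0)
  →3  (λ.λ.0) (λ.λ.0)
  →4  λ.0

Answer: after 4 steps: λ.0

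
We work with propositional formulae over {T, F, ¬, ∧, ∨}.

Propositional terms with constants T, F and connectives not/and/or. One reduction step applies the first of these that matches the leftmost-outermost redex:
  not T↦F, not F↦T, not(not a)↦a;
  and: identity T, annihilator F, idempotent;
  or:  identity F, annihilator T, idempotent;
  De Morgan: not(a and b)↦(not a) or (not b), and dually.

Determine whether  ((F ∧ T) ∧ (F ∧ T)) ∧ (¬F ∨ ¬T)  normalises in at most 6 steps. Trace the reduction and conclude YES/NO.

Answer: YES — reaches normal form F in 3 ≤ 6 steps

Reduction:
  start: ((F ∧ T) ∧ (F ∧ T)) ∧ (¬F ∨ ¬T)
  [1] (F ∧ T) ∧ (¬F ∨ ¬T)
  [2] F ∧ (¬F ∨ ¬T)
  [3] F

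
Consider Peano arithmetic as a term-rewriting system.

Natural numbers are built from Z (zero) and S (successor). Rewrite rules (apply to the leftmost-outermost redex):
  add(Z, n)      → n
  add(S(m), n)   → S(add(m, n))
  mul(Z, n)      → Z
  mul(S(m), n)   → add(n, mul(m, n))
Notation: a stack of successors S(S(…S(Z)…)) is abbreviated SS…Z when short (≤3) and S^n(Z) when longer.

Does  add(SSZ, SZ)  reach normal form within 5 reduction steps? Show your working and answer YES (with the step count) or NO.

  start: add(SSZ, SZ)
  →1  S(add(SZ, SZ))
  →2  S(S(add(Z, SZ)))
  →3  SSSZ

Answer: YES — reaches normal form SSSZ in 3 ≤ 5 steps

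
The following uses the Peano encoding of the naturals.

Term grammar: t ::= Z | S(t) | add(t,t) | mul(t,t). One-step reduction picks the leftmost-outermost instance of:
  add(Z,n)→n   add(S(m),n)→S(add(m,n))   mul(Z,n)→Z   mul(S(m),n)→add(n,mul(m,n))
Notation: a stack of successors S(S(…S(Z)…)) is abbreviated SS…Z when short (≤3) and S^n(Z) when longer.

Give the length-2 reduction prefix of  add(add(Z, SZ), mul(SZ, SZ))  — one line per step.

  start: add(add(Z, SZ), mul(SZ, SZ))
  [1] add(SZ, mul(SZ, SZ))
  [2] S(add(Z, mul(SZ, SZ)))

Answer: after 2 steps: S(add(Z, mul(SZ, SZ)))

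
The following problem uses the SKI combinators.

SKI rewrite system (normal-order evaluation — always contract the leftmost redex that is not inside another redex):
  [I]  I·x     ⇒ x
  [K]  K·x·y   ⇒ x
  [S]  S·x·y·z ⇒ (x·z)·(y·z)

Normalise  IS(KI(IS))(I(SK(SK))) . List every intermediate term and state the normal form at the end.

  start: IS(KI(IS))(I(SK(SK)))
  →1  S(KI(IS))(I(SK(SK)))
  →2  SI(I(SK(SK)))
  →3  SI(SK(SK))

Answer: normal form = SI(SK(SK))  (in 3 steps)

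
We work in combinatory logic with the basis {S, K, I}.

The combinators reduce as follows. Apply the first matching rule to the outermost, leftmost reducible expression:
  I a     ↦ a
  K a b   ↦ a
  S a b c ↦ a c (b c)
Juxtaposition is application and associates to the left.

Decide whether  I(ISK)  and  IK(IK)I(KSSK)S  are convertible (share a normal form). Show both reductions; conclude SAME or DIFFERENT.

Term A:
  start: I(ISK)
  [1] ISK
  [2] SK

Term B:
  start: IK(IK)I(KSSK)S
  [1] K(IK)I(KSSK)S
  [2] IK(KSSK)S
  [3] K(KSSK)S
  [4] KSSK
  [5] SK

Answer: SAME — A ⇓ SK, B ⇓ SK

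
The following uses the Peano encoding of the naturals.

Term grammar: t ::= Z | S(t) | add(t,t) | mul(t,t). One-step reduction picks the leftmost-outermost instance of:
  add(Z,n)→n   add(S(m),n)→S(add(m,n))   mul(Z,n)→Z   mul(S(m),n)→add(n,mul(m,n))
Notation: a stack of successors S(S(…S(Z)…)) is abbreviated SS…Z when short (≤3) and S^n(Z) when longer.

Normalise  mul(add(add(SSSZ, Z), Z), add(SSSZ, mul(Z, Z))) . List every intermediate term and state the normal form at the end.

Answer: normal form = S^9(Z)  (in 39 steps)

Reduction:
  start: mul(add(add(SSSZ, Z), Z), add(SSSZ, mul(Z, Z)))
  step 1: mul(add(S(add(SSZ, Z)), Z), add(SSSZ, mul(Z, Z)))
  step 2: mul(S(add(add(SSZ, Z), Z)), add(SSSZ, mul(Z, Z)))
  step 3: add(add(SSSZ, mul(Z, Z)), mul(add(add(SSZ, Z), Z), add(SSSZ, mul(Z, Z))))
  step 4: add(S(add(SSZ, mul(Z, Z))), mul(add(add(SSZ, Z), Z), add(SSSZ, mul(Z, Z))))
  step 5: S(add(add(SSZ, mul(Z, Z)), mul(add(add(SSZ, Z), Z), add(SSSZ, mul(Z, Z)))))
  step 6: S(add(S(add(SZ, mul(Z, Z))), mul(add(add(SSZ, Z), Z), add(SSSZ, mul(Z, Z)))))
  step 7: S(S(add(add(SZ, mul(Z, Z)), mul(add(add(SSZ, Z), Z), add(SSSZ, mul(Z, Z))))))
  step 8: S(S(add(S(add(Z, mul(Z, Z))), mul(add(add(SSZ, Z), Z), add(SSSZ, mul(Z, Z))))))
  step 9: S(S(S(add(add(Z, mul(Z, Z)), mul(add(add(SSZ, Z), Z), add(SSSZ, mul(Z, Z)))))))
  step 10: S(S(S(add(mul(Z, Z), mul(add(add(SSZ, Z), Z), add(SSSZ, mul(Z, Z)))))))
  step 11: S(S(S(add(Z, mul(add(add(SSZ, Z), Z), add(SSSZ, mul(Z, Z)))))))
  step 12: S(S(S(mul(add(add(SSZ, Z), Z), add(SSSZ, mul(Z, Z))))))
  step 13: S(S(S(mul(add(S(add(SZ, Z)), Z), add(SSSZ, mul(Z, Z))))))
  step 14: S(S(S(mul(S(add(add(SZ, Z), Z)), add(SSSZ, mul(Z, Z))))))
  step 15: S(S(S(add(add(SSSZ, mul(Z, Z)), mul(add(add(SZ, Z), Z), add(SSSZ, mul(Z, Z)))))))
  step 16: S(S(S(add(S(add(SSZ, mul(Z, Z))), mul(add(add(SZ, Z), Z), add(SSSZ, mul(Z, Z)))))))
  step 17: S(S(S(S(add(add(SSZ, mul(Z, Z)), mul(add(add(SZ, Z), Z), add(SSSZ, mul(Z, Z))))))))
  step 18: S(S(S(S(add(S(add(SZ, mul(Z, Z))), mul(add(add(SZ, Z), Z), add(SSSZ, mul(Z, Z))))))))
  step 19: S(S(S(S(S(add(add(SZ, mul(Z, Z)), mul(add(add(SZ, Z), Z), add(SSSZ, mul(Z, Z)))))))))
  step 20: S(S(S(S(S(add(S(add(Z, mul(Z, Z))), mul(add(add(SZ, Z), Z), add(SSSZ, mul(Z, Z)))))))))
  step 21: S(S(S(S(S(S(add(add(Z, mul(Z, Z)), mul(add(add(SZ, Z), Z), add(SSSZ, mul(Z, Z))))))))))
  step 22: S(S(S(S(S(S(add(mul(Z, Z), mul(add(add(SZ, Z), Z), add(SSSZ, mul(Z, Z))))))))))
  step 23: S(S(S(S(S(S(add(Z, mul(add(add(SZ, Z), Z), add(SSSZ, mul(Z, Z))))))))))
  step 24: S(S(S(S(S(S(mul(add(add(SZ, Z), Z), add(SSSZ, mul(Z, Z)))))))))
  step 25: S(S(S(S(S(S(mul(add(S(add(Z, Z)), Z), add(SSSZ, mul(Z, Z)))))))))
  step 26: S(S(S(S(S(S(mul(S(add(add(Z, Z), Z)), add(SSSZ, mul(Z, Z)))))))))
  step 27: S(S(S(S(S(S(add(add(SSSZ, mul(Z, Z)), mul(add(add(Z, Z), Z), add(SSSZ, mul(Z, Z))))))))))
  step 28: S(S(S(S(S(S(add(S(add(SSZ, mul(Z, Z))), mul(add(add(Z, Z), Z), add(SSSZ, mul(Z, Z))))))))))
  step 29: S(S(S(S(S(S(S(add(add(SSZ, mul(Z, Z)), mul(add(add(Z, Z), Z), add(SSSZ, mul(Z, Z)))))))))))
  step 30: S(S(S(S(S(S(S(add(S(add(SZ, mul(Z, Z))), mul(add(add(Z, Z), Z), add(SSSZ, mul(Z, Z)))))))))))
  step 31: S(S(S(S(S(S(S(S(add(add(SZ, mul(Z, Z)), mul(add(add(Z, Z), Z), add(SSSZ, mul(Z, Z))))))))))))
  step 32: S(S(S(S(S(S(S(S(add(S(add(Z, mul(Z, Z))), mul(add(add(Z, Z), Z), add(SSSZ, mul(Z, Z))))))))))))
  step 33: S(S(S(S(S(S(S(S(S(add(add(Z, mul(Z, Z)), mul(add(add(Z, Z), Z), add(SSSZ, mul(Z, Z)))))))))))))
  step 34: S(S(S(S(S(S(S(S(S(add(mul(Z, Z), mul(add(add(Z, Z), Z), add(SSSZ, mul(Z, Z)))))))))))))
  step 35: S(S(S(S(S(S(S(S(S(add(Z, mul(add(add(Z, Z), Z), add(SSSZ, mul(Z, Z)))))))))))))
  step 36: S(S(S(S(S(S(S(S(S(mul(add(add(Z, Z), Z), add(SSSZ, mul(Z, Z))))))))))))
  step 37: S(S(S(S(S(S(S(S(S(mul(add(Z, Z), add(SSSZ, mul(Z, Z))))))))))))
  step 38: S(S(S(S(S(S(S(S(S(mul(Z, add(SSSZ, mul(Z, Z))))))))))))
  step 39: S^9(Z)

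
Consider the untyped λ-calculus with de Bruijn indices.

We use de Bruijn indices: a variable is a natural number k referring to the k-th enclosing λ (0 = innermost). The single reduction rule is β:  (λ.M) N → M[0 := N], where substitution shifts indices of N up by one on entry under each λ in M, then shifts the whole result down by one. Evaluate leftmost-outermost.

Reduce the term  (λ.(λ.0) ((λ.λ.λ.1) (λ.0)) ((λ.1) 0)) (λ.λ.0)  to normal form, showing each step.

Answer: normal form = λ.λ.λ.0  (in 5 steps)

Derivation:
  start: (λ.(λ.0) ((λ.λ.λ.1) (λ.0)) ((λ.1) 0)) (λ.λ.0)
  [1] (λ.0) ((λ.λ.λ.1) (λ.0)) ((λ.λ.λ.0) (λ.λ.0))
  [2] (λ.λ.λ.1) (λ.0) ((λ.λ.λ.0) (λ.λ.0))
  [3] (λ.λ.1) ((λ.λ.λ.0) (λ.λ.0))
  [4] λ.(λ.λ.λ.0) (λ.λ.0)
  [5] λ.λ.λ.0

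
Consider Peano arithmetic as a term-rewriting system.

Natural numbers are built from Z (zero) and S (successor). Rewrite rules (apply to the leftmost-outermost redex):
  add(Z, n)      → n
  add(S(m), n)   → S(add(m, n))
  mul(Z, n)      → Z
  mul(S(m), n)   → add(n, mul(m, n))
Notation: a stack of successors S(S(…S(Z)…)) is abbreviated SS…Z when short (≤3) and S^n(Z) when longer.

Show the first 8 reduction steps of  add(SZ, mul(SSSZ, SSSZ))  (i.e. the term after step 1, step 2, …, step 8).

  start: add(SZ, mul(SSSZ, SSSZ))
  [1] S(add(Z, mul(SSSZ, SSSZ)))
  [2] S(mul(SSSZ, SSSZ))
  [3] S(add(SSSZ, mul(SSZ, SSSZ)))
  [4] S(S(add(SSZ, mul(SSZ, SSSZ))))
  [5] S(S(S(add(SZ, mul(SSZ, SSSZ)))))
  [6] S(S(S(S(add(Z, mul(SSZ, SSSZ))))))
  [7] S(S(S(S(mul(SSZ, SSSZ)))))
  [8] S(S(S(S(add(SSSZ, mul(SZ, SSSZ))))))

Answer: after 8 steps: S(S(S(S(add(SSSZ, mul(SZ, SSSZ))))))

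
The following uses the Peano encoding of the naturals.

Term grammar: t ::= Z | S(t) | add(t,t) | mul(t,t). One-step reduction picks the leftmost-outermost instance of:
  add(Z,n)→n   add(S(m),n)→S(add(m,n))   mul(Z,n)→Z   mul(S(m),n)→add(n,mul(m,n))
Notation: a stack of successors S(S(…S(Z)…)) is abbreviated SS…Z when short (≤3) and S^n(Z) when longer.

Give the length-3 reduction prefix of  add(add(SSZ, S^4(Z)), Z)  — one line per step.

Answer: after 3 steps: S(add(S(add(Z, S^4(Z))), Z))

Working:
  start: add(add(SSZ, S^4(Z)), Z)
  step 1: add(S(add(SZ, S^4(Z))), Z)
  step 2: S(add(add(SZ, S^4(Z)), Z))
  step 3: S(add(S(add(Z, S^4(Z))), Z))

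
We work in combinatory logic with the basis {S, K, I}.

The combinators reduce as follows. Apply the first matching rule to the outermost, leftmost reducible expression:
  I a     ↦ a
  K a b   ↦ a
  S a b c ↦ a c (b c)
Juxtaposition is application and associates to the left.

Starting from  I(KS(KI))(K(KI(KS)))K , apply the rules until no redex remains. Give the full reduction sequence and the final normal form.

Answer: normal form = S(KI)K  (in 3 steps)

Reduction:
  start: I(KS(KI))(K(KI(KS)))K
  →1  KS(KI)(K(KI(KS)))K
  →2  S(K(KI(KS)))K
  →3  S(KI)K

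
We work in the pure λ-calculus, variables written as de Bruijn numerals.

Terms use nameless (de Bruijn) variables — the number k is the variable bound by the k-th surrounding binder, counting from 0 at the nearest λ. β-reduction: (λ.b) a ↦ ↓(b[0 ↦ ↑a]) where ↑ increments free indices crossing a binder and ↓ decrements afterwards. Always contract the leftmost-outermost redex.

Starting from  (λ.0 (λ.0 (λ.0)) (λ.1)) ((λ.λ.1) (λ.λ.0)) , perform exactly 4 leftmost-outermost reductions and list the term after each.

  start: (λ.0 (λ.0 (λ.0)) (λ.1)) ((λ.λ.1) (λ.λ.0))
  [1] (λ.λ.1) (λ.λ.0) (λ.0 (λ.0)) (λ.(λ.λ.1) (λ.λ.0))
  [2] (λ.λ.λ.0) (λ.0 (λ.0)) (λ.(λ.λ.1) (λ.λ.0))
  [3] (λ.λ.0) (λ.(λ.λ.1) (λ.λ.0))
  [4] λ.0

Answer: after 4 steps: λ.0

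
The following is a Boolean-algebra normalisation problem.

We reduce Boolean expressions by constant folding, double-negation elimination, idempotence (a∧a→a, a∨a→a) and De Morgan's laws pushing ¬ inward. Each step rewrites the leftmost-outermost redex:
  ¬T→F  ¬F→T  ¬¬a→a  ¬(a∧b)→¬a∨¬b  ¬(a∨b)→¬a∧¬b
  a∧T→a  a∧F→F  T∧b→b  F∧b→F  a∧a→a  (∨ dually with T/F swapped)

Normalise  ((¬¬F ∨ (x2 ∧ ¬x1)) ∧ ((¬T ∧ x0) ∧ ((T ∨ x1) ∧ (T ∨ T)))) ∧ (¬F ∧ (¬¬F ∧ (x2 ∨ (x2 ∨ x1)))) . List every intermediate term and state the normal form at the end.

Answer: normal form = F  (in 7 steps)

Reduction:
  start: ((¬¬F ∨ (x2 ∧ ¬x1)) ∧ ((¬T ∧ x0) ∧ ((T ∨ x1) ∧ (T ∨ T)))) ∧ (¬F ∧ (¬¬F ∧ (x2 ∨ (x2 ∨ x1))))
  →1  ((F ∨ (x2 ∧ ¬x1)) ∧ ((¬T ∧ x0) ∧ ((T ∨ x1) ∧ (T ∨ T)))) ∧ (¬F ∧ (¬¬F ∧ (x2 ∨ (x2 ∨ x1))))
  →2  ((x2 ∧ ¬x1) ∧ ((¬T ∧ x0) ∧ ((T ∨ x1) ∧ (T ∨ T)))) ∧ (¬F ∧ (¬¬F ∧ (x2 ∨ (x2 ∨ x1))))
  →3  ((x2 ∧ ¬x1) ∧ ((F ∧ x0) ∧ ((T ∨ x1) ∧ (T ∨ T)))) ∧ (¬F ∧ (¬¬F ∧ (x2 ∨ (x2 ∨ x1))))
  →4  ((x2 ∧ ¬x1) ∧ (F ∧ ((T ∨ x1) ∧ (T ∨ T)))) ∧ (¬F ∧ (¬¬F ∧ (x2 ∨ (x2 ∨ x1))))
  →5  ((x2 ∧ ¬x1) ∧ F) ∧ (¬F ∧ (¬¬F ∧ (x2 ∨ (x2 ∨ x1))))
  →6  F ∧ (¬F ∧ (¬¬F ∧ (x2 ∨ (x2 ∨ x1))))
  →7  F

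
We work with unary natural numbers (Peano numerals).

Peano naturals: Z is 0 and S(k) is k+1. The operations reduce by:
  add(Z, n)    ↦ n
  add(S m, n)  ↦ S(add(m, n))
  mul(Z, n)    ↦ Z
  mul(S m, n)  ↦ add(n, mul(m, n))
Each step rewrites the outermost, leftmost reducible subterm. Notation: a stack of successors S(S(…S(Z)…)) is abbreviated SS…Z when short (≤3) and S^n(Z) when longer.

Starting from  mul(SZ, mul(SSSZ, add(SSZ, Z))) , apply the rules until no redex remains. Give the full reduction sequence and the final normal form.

Answer: normal form = S^6(Z)  (in 31 steps)

Working:
  start: mul(SZ, mul(SSSZ, add(SSZ, Z)))
  [1] add(mul(SSSZ, add(SSZ, Z)), mul(Z, mul(SSSZ, add(SSZ, Z))))
  [2] add(add(add(SSZ, Z), mul(SSZ, add(SSZ, Z))), mul(Z, mul(SSSZ, add(SSZ, Z))))
  [3] add(add(S(add(SZ, Z)), mul(SSZ, add(SSZ, Z))), mul(Z, mul(SSSZ, add(SSZ, Z))))
  [4] add(S(add(add(SZ, Z), mul(SSZ, add(SSZ, Z)))), mul(Z, mul(SSSZ, add(SSZ, Z))))
  [5] S(add(add(add(SZ, Z), mul(SSZ, add(SSZ, Z))), mul(Z, mul(SSSZ, add(SSZ, Z)))))
  [6] S(add(add(S(add(Z, Z)), mul(SSZ, add(SSZ, Z))), mul(Z, mul(SSSZ, add(SSZ, Z)))))
  [7] S(add(S(add(add(Z, Z), mul(SSZ, add(SSZ, Z)))), mul(Z, mul(SSSZ, add(SSZ, Z)))))
  [8] S(S(add(add(add(Z, Z), mul(SSZ, add(SSZ, Z))), mul(Z, mul(SSSZ, add(SSZ, Z))))))
  [9] S(S(add(add(Z, mul(SSZ, add(SSZ, Z))), mul(Z, mul(SSSZ, add(SSZ, Z))))))
  [10] S(S(add(mul(SSZ, add(SSZ, Z)), mul(Z, mul(SSSZ, add(SSZ, Z))))))
  [11] S(S(add(add(add(SSZ, Z), mul(SZ, add(SSZ, Z))), mul(Z, mul(SSSZ, add(SSZ, Z))))))
  [12] S(S(add(add(S(add(SZ, Z)), mul(SZ, add(SSZ, Z))), mul(Z, mul(SSSZ, add(SSZ, Z))))))
  [13] S(S(add(S(add(add(SZ, Z), mul(SZ, add(SSZ, Z)))), mul(Z, mul(SSSZ, add(SSZ, Z))))))
  [14] S(S(S(add(add(add(SZ, Z), mul(SZ, add(SSZ, Z))), mul(Z, mul(SSSZ, add(SSZ, Z)))))))
  [15] S(S(S(add(add(S(add(Z, Z)), mul(SZ, add(SSZ, Z))), mul(Z, mul(SSSZ, add(SSZ, Z)))))))
  [16] S(S(S(add(S(add(add(Z, Z), mul(SZ, add(SSZ, Z)))), mul(Z, mul(SSSZ, add(SSZ, Z)))))))
  [17] S(S(S(S(add(add(add(Z, Z), mul(SZ, add(SSZ, Z))), mul(Z, mul(SSSZ, add(SSZ, Z))))))))
  [18] S(S(S(S(add(add(Z, mul(SZ, add(SSZ, Z))), mul(Z, mul(SSSZ, add(SSZ, Z))))))))
  [19] S(S(S(S(add(mul(SZ, add(SSZ, Z)), mul(Z, mul(SSSZ, add(SSZ, Z))))))))
  [20] S(S(S(S(add(add(add(SSZ, Z), mul(Z, add(SSZ, Z))), mul(Z, mul(SSSZ, add(SSZ, Z))))))))
  [21] S(S(S(S(add(add(S(add(SZ, Z)), mul(Z, add(SSZ, Z))), mul(Z, mul(SSSZ, add(SSZ, Z))))))))
  [22] S(S(S(S(add(S(add(add(SZ, Z), mul(Z, add(SSZ, Z)))), mul(Z, mul(SSSZ, add(SSZ, Z))))))))
  [23] S(S(S(S(S(add(add(add(SZ, Z), mul(Z, add(SSZ, Z))), mul(Z, mul(SSSZ, add(SSZ, Z)))))))))
  [24] S(S(S(S(S(add(add(S(add(Z, Z)), mul(Z, add(SSZ, Z))), mul(Z, mul(SSSZ, add(SSZ, Z)))))))))
  [25] S(S(S(S(S(add(S(add(add(Z, Z), mul(Z, add(SSZ, Z)))), mul(Z, mul(SSSZ, add(SSZ, Z)))))))))
  [26] S(S(S(S(S(S(add(add(add(Z, Z), mul(Z, add(SSZ, Z))), mul(Z, mul(SSSZ, add(SSZ, Z))))))))))
  [27] S(S(S(S(S(S(add(add(Z, mul(Z, add(SSZ, Z))), mul(Z, mul(SSSZ, add(SSZ, Z))))))))))
  [28] S(S(S(S(S(S(add(mul(Z, add(SSZ, Z)), mul(Z, mul(SSSZ, add(SSZ, Z))))))))))
  [29] S(S(S(S(S(S(add(Z, mul(Z, mul(SSSZ, add(SSZ, Z))))))))))
  [30] S(S(S(S(S(S(mul(Z, mul(SSSZ, add(SSZ, Z)))))))))
  [31] S^6(Z)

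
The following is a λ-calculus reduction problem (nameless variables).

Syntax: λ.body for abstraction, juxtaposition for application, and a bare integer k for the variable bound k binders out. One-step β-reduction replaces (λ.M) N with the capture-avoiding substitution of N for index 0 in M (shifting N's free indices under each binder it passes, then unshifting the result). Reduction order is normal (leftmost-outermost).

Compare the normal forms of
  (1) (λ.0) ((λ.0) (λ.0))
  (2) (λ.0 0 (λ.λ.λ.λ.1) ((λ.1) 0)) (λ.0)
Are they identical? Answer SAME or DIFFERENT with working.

Term A:
  start: (λ.0) ((λ.0) (λ.0))
  [1] (λ.0) (λ.0)
  [2] λ.0

Term B:
  start: (λ.0 0 (λ.λ.λ.λ.1) ((λ.1) 0)) (λ.0)
  [1] (λ.0) (λ.0) (λ.λ.λ.λ.1) ((λ.λ.0) (λ.0))
  [2] (λ.0) (λ.λ.λ.λ.1) ((λ.λ.0) (λ.0))
  [3] (λ.λ.λ.λ.1) ((λ.λ.0) (λ.0))
  [4] λ.λ.λ.1

Answer: DIFFERENT — A ⇓ λ.0, B ⇓ λ.λ.λ.1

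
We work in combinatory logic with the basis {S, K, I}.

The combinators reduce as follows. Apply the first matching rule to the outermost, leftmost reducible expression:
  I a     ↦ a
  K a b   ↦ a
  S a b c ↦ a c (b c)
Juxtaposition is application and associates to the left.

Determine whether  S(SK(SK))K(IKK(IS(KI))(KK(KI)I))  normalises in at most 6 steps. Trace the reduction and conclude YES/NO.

  start: S(SK(SK))K(IKK(IS(KI))(KK(KI)I))
  [1] SK(SK)(IKK(IS(KI))(KK(KI)I))(K(IKK(IS(KI))(KK(KI)I)))
  [2] K(IKK(IS(KI))(KK(KI)I))(SK(IKK(IS(KI))(KK(KI)I)))(K(IKK(IS(KI))(KK(KI)I)))
  [3] IKK(IS(KI))(KK(KI)I)(K(IKK(IS(KI))(KK(KI)I)))
  [4] KK(IS(KI))(KK(KI)I)(K(IKK(IS(KI))(KK(KI)I)))
  [5] K(KK(KI)I)(K(IKK(IS(KI))(KK(KI)I)))
  [6] KK(KI)I

Answer: NO — after 6 steps the term is KK(KI)I, not yet normal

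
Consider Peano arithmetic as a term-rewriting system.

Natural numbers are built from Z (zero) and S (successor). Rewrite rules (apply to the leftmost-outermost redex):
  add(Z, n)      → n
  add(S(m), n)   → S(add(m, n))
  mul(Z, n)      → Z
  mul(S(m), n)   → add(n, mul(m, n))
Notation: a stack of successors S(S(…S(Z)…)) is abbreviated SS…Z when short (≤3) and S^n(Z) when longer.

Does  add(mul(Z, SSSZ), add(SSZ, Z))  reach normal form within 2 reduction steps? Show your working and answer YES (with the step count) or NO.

Answer: NO — after 2 steps the term is add(SSZ, Z), not yet normal

Reduction:
  start: add(mul(Z, SSSZ), add(SSZ, Z))
  [1] add(Z, add(SSZ, Z))
  [2] add(SSZ, Z)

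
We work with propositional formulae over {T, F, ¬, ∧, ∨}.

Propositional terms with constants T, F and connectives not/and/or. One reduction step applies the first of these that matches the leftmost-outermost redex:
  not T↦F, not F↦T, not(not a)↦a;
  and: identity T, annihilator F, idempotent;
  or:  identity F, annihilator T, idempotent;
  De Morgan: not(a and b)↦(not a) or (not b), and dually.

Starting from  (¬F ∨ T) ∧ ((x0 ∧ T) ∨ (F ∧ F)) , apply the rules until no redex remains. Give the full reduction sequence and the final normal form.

Answer: normal form = x0  (in 5 steps)

Derivation:
  start: (¬F ∨ T) ∧ ((x0 ∧ T) ∨ (F ∧ F))
  step 1: T ∧ ((x0 ∧ T) ∨ (F ∧ F))
  step 2: (x0 ∧ T) ∨ (F ∧ F)
  step 3: x0 ∨ (F ∧ F)
  step 4: x0 ∨ F
  step 5: x0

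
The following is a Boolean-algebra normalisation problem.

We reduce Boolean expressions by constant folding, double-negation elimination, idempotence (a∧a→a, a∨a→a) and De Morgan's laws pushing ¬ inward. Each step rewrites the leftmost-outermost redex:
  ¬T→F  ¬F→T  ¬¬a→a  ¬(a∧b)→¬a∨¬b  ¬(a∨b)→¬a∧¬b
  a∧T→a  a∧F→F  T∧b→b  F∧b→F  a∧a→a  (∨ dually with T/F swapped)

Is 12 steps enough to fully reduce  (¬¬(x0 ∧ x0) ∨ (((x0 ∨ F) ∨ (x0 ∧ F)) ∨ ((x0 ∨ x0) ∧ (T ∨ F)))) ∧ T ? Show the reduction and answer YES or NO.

Answer: YES — reaches normal form x0 in 11 ≤ 12 steps

Working:
  start: (¬¬(x0 ∧ x0) ∨ (((x0 ∨ F) ∨ (x0 ∧ F)) ∨ ((x0 ∨ x0) ∧ (T ∨ F)))) ∧ T
  →1  ¬¬(x0 ∧ x0) ∨ (((x0 ∨ F) ∨ (x0 ∧ F)) ∨ ((x0 ∨ x0) ∧ (T ∨ F)))
  →2  (x0 ∧ x0) ∨ (((x0 ∨ F) ∨ (x0 ∧ F)) ∨ ((x0 ∨ x0) ∧ (T ∨ F)))
  →3  x0 ∨ (((x0 ∨ F) ∨ (x0 ∧ F)) ∨ ((x0 ∨ x0) ∧ (T ∨ F)))
  →4  x0 ∨ ((x0 ∨ (x0 ∧ F)) ∨ ((x0 ∨ x0) ∧ (T ∨ F)))
  →5  x0 ∨ ((x0 ∨ F) ∨ ((x0 ∨ x0) ∧ (T ∨ F)))
  →6  x0 ∨ (x0 ∨ ((x0 ∨ x0) ∧ (T ∨ F)))
  →7  x0 ∨ (x0 ∨ (x0 ∧ (T ∨ F)))
  →8  x0 ∨ (x0 ∨ (x0 ∧ T))
  →9  x0 ∨ (x0 ∨ x0)
  →10  x0 ∨ x0
  →11  x0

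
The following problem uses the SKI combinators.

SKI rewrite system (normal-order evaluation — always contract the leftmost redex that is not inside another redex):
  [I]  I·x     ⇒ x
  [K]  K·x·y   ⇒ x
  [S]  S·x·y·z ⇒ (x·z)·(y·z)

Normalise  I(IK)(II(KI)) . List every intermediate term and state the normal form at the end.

Answer: normal form = K(KI)  (in 4 steps)

Reduction:
  start: I(IK)(II(KI))
  step 1: IK(II(KI))
  step 2: K(II(KI))
  step 3: K(I(KI))
  step 4: K(KI)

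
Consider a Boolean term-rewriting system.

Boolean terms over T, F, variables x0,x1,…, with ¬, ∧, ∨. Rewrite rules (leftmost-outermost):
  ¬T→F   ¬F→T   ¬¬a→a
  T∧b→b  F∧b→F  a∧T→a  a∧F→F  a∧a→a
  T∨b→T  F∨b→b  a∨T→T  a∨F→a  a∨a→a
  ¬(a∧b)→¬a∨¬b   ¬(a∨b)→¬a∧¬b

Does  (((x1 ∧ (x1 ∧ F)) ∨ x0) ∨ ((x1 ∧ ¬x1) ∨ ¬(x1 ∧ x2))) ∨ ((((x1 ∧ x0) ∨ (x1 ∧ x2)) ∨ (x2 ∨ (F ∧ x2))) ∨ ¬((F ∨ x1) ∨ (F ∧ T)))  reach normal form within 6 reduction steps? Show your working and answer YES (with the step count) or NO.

Answer: NO — after 6 steps the term is (x0 ∨ ((x1 ∧ ¬x1) ∨ (¬x1 ∨ ¬x2))) ∨ ((((x1 ∧ x0) ∨ (x1 ∧ x2)) ∨ x2) ∨ ¬((F ∨ x1) ∨ (F ∧ T))), not yet normal

Working:
  start: (((x1 ∧ (x1 ∧ F)) ∨ x0) ∨ ((x1 ∧ ¬x1) ∨ ¬(x1 ∧ x2))) ∨ ((((x1 ∧ x0) ∨ (x1 ∧ x2)) ∨ (x2 ∨ (F ∧ x2))) ∨ ¬((F ∨ x1) ∨ (F ∧ T)))
  [1] (((x1 ∧ F) ∨ x0) ∨ ((x1 ∧ ¬x1) ∨ ¬(x1 ∧ x2))) ∨ ((((x1 ∧ x0) ∨ (x1 ∧ x2)) ∨ (x2 ∨ (F ∧ x2))) ∨ ¬((F ∨ x1) ∨ (F ∧ T)))
  [2] ((F ∨ x0) ∨ ((x1 ∧ ¬x1) ∨ ¬(x1 ∧ x2))) ∨ ((((x1 ∧ x0) ∨ (x1 ∧ x2)) ∨ (x2 ∨ (F ∧ x2))) ∨ ¬((F ∨ x1) ∨ (F ∧ T)))
  [3] (x0 ∨ ((x1 ∧ ¬x1) ∨ ¬(x1 ∧ x2))) ∨ ((((x1 ∧ x0) ∨ (x1 ∧ x2)) ∨ (x2 ∨ (F ∧ x2))) ∨ ¬((F ∨ x1) ∨ (F ∧ T)))
  [4] (x0 ∨ ((x1 ∧ ¬x1) ∨ (¬x1 ∨ ¬x2))) ∨ ((((x1 ∧ x0) ∨ (x1 ∧ x2)) ∨ (x2 ∨ (F ∧ x2))) ∨ ¬((F ∨ x1) ∨ (F ∧ T)))
  [5] (x0 ∨ ((x1 ∧ ¬x1) ∨ (¬x1 ∨ ¬x2))) ∨ ((((x1 ∧ x0) ∨ (x1 ∧ x2)) ∨ (x2 ∨ F)) ∨ ¬((F ∨ x1) ∨ (F ∧ T)))
  [6] (x0 ∨ ((x1 ∧ ¬x1) ∨ (¬x1 ∨ ¬x2))) ∨ ((((x1 ∧ x0) ∨ (x1 ∧ x2)) ∨ x2) ∨ ¬((F ∨ x1) ∨ (F ∧ T)))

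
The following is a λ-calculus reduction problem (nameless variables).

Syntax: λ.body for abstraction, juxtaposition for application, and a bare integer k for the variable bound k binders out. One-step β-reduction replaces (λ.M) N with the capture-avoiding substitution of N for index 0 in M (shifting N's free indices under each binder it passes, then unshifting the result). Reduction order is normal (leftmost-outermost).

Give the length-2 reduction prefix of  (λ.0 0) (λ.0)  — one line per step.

Answer: after 2 steps: λ.0

Working:
  start: (λ.0 0) (λ.0)
  [1] (λ.0) (λ.0)
  [2] λ.0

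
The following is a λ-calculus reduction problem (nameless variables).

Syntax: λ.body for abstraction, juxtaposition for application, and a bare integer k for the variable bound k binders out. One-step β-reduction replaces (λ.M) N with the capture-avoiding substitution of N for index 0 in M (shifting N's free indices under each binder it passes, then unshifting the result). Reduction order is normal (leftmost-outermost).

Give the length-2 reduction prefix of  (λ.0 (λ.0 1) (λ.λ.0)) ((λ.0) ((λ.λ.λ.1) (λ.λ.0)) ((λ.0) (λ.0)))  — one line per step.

Answer: after 2 steps: (λ.λ.λ.1) (λ.λ.0) ((λ.0) (λ.0)) (λ.0 ((λ.0) ((λ.λ.λ.1) (λ.λ.0)) ((λ.0) (λ.0)))) (λ.λ.0)

Derivation:
  start: (λ.0 (λ.0 1) (λ.λ.0)) ((λ.0) ((λ.λ.λ.1) (λ.λ.0)) ((λ.0) (λ.0)))
  [1] (λ.0) ((λ.λ.λ.1) (λ.λ.0)) ((λ.0) (λ.0)) (λ.0 ((λ.0) ((λ.λ.λ.1) (λ.λ.0)) ((λ.0) (λ.0)))) (λ.λ.0)
  [2] (λ.λ.λ.1) (λ.λ.0) ((λ.0) (λ.0)) (λ.0 ((λ.0) ((λ.λ.λ.1) (λ.λ.0)) ((λ.0) (λ.0)))) (λ.λ.0)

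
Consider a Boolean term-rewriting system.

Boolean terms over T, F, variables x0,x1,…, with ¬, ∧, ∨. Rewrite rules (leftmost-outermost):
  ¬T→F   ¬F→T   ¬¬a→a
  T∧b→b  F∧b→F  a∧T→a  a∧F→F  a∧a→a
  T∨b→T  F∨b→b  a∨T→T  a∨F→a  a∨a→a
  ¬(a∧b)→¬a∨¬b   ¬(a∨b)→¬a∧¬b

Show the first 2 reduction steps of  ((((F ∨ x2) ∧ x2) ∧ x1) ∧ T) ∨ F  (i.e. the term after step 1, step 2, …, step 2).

Answer: after 2 steps: ((F ∨ x2) ∧ x2) ∧ x1

Working:
  start: ((((F ∨ x2) ∧ x2) ∧ x1) ∧ T) ∨ F
  [1] (((F ∨ x2) ∧ x2) ∧ x1) ∧ T
  [2] ((F ∨ x2) ∧ x2) ∧ x1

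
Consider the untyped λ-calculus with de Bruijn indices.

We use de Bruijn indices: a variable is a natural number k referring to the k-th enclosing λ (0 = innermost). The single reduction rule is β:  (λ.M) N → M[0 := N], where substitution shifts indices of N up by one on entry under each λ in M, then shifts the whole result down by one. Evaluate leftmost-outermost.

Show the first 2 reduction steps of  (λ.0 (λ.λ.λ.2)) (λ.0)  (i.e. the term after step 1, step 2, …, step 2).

Answer: after 2 steps: λ.λ.λ.2

Derivation:
  start: (λ.0 (λ.λ.λ.2)) (λ.0)
  step 1: (λ.0) (λ.λ.λ.2)
  step 2: λ.λ.λ.2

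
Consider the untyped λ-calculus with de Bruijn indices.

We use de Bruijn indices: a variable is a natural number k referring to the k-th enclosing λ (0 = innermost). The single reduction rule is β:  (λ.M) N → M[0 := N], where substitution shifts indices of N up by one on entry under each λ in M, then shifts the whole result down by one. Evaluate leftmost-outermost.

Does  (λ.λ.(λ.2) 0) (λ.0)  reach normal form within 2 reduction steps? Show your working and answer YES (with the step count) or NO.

  start: (λ.λ.(λ.2) 0) (λ.0)
  →1  λ.(λ.λ.0) 0
  →2  λ.λ.0

Answer: YES — reaches normal form λ.λ.0 in 2 ≤ 2 steps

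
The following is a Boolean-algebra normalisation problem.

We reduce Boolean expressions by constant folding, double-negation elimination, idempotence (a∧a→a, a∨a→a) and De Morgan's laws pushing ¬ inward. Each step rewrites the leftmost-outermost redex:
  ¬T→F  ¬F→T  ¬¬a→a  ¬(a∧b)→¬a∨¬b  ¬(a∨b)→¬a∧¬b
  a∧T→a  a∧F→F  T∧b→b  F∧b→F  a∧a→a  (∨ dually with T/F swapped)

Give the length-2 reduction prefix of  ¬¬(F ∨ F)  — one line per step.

Answer: after 2 steps: F

Derivation:
  start: ¬¬(F ∨ F)
  →1  F ∨ F
  →2  F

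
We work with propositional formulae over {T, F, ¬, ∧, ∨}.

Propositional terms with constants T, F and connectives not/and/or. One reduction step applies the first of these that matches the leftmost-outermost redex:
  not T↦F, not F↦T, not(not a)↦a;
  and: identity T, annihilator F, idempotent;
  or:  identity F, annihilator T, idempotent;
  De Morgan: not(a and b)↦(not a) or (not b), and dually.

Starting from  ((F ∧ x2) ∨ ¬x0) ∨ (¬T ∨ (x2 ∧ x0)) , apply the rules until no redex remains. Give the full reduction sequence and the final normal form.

Answer: normal form = ¬x0 ∨ (x2 ∧ x0)  (in 4 steps)

Working:
  start: ((F ∧ x2) ∨ ¬x0) ∨ (¬T ∨ (x2 ∧ x0))
  →1  (F ∨ ¬x0) ∨ (¬T ∨ (x2 ∧ x0))
  →2  ¬x0 ∨ (¬T ∨ (x2 ∧ x0))
  →3  ¬x0 ∨ (F ∨ (x2 ∧ x0))
  →4  ¬x0 ∨ (x2 ∧ x0)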